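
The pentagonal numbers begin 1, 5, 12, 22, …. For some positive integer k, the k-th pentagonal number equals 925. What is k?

25

Set n(3n−1)/2 = 925, giving 3n² − n − 1850 = 0.
The discriminant is 1 + 24·925 = 22201, and √22201 = 149.
So n = (1 + 149) / 6 = 150/6 = 25.
Check: 25·(3·25 − 1)/2 = 925. ✓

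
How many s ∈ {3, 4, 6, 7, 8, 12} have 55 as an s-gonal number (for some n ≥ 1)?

2

s = 3: P(3, 10) = 55. ✓
s = 4: P(4, 7) = 49 and P(4, 8) = 64; 55 is not s-gonal.
s = 6: P(6, 5) = 45 and P(6, 6) = 66; 55 is not s-gonal.
s = 7: P(7, 5) = 55. ✓
s = 8: P(8, 4) = 40 and P(8, 5) = 65; 55 is not s-gonal.
s = 12: P(12, 3) = 33 and P(12, 4) = 64; 55 is not s-gonal.
Hits: s ∈ {3, 7} → 2.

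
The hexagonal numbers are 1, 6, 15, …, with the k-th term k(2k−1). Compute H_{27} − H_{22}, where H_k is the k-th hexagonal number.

485

27·(2·27 − 1) = 1431 and 22·(2·22 − 1) = 946.
Difference: 1431 − 946 = 485.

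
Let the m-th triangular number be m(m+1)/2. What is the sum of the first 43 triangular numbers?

Σ i(i+1)/2 = (Σi² + Σi) / 2 over i = 1..43.
Σi = 946 and Σi² = 27434.
(1·27434 + 1·946) / 2 = 28380/2 = 14190.

14190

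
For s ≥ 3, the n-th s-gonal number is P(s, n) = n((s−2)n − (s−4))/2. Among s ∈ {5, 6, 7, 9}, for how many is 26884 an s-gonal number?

s = 5: P(5, 134) = 26867 and P(5, 135) = 27270; 26884 is not s-gonal.
s = 6: P(6, 116) = 26796 and P(6, 117) = 27261; 26884 is not s-gonal.
s = 7: P(7, 104) = 26884. ✓
s = 9: P(9, 88) = 26884. ✓
Hits: s ∈ {7, 9} → 2.

2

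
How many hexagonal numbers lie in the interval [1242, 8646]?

The n-th hexagonal number is n(2n−1).
Smallest index with value ≥ 1242: n = 26 (giving 1326).
Largest index with value ≤ 8646: n = 66 (giving 8646).
Indices 26 through 66: 41 terms.

41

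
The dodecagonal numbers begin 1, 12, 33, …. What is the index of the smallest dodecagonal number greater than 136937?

166

Solve n(5n−4) > 136937 for integer n.
The largest n with value ≤ 136937 is 165 (since 135465 ≤ 136937 < 137116), so the first above is n = 166, value 137116.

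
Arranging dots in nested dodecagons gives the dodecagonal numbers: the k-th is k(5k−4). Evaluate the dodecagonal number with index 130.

The 130th dodecagonal number is n(5n−4) with n = 130.
130·(5·130 − 4) = 130·646 = 83980.

83980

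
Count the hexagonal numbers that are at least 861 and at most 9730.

The n-th hexagonal number is n(2n−1).
Smallest index with value ≥ 861: n = 21 (giving 861).
Largest index with value ≤ 9730: n = 70 (giving 9730).
Indices 21 through 70: 50 terms.

50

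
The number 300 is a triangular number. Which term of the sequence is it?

Set n(n+1)/2 = 300, giving n² + n − 600 = 0.
The discriminant is 1 + 8·300 = 2401, and √2401 = 49.
So n = (-1 + 49) / 2 = 48/2 = 24.

24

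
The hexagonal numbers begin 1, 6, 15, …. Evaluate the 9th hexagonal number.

153

The 9th hexagonal number is n(2n−1) with n = 9.
9·(2·9 − 1) = 9·17 = 153.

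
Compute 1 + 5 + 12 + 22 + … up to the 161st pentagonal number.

2099601

Σ i(3i−1)/2 = (3Σi² − Σi) / 2 over i = 1..161.
Σi = 13041 and Σi² = 1404081.
(3·1404081 − 1·13041) / 2 = 4199202/2 = 2099601.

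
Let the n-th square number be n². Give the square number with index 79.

The 79th square number is n² with n = 79.
79² = 6241.

6241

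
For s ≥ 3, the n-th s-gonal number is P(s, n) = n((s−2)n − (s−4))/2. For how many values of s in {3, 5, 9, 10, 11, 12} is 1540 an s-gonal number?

s = 3: P(3, 55) = 1540. ✓
s = 5: P(5, 32) = 1520 and P(5, 33) = 1617; 1540 is not s-gonal.
s = 9: P(9, 21) = 1491 and P(9, 22) = 1639; 1540 is not s-gonal.
s = 10: P(10, 20) = 1540. ✓
s = 11: P(11, 18) = 1395 and P(11, 19) = 1558; 1540 is not s-gonal.
s = 12: P(12, 17) = 1377 and P(12, 18) = 1548; 1540 is not s-gonal.
Hits: s ∈ {3, 10} → 2.

2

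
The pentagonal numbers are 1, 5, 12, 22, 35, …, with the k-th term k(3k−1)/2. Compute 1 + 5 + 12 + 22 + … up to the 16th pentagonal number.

Σ i(3i−1)/2 = (3Σi² − Σi) / 2 over i = 1..16.
Σi = 136 and Σi² = 1496.
(3·1496 − 1·136) / 2 = 4352/2 = 2176.

2176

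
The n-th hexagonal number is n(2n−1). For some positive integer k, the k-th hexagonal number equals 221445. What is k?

Set n(2n−1) = 221445, giving 2n² − n − 221445 = 0.
The discriminant is 1 + 8·221445 = 1771561, and √1771561 = 1331.
So n = (1 + 1331) / 4 = 1332/4 = 333.

333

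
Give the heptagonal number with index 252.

252·(5·252 − 3)/2 = 252·1257/2 = 158382.

158382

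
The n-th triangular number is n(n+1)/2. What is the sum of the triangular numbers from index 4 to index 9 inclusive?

Σ i(i+1)/2 = (Σi² + Σi) / 2 over i = 4..9.
Σi = 45 − 6 = 39 and Σi² = 285 − 14 = 271.
(1·271 + 1·39) / 2 = 310/2 = 155.

155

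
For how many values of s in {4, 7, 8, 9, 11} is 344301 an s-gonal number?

s = 4: P(4, 586) = 343396 and P(4, 587) = 344569; 344301 is not s-gonal.
s = 7: P(7, 371) = 343546 and P(7, 372) = 345402; 344301 is not s-gonal.
s = 8: P(8, 339) = 344085 and P(8, 340) = 346120; 344301 is not s-gonal.
s = 9: P(9, 314) = 344301. ✓
s = 11: P(11, 276) = 341826 and P(11, 277) = 344311; 344301 is not s-gonal.
Hits: s ∈ {9} → 1.

1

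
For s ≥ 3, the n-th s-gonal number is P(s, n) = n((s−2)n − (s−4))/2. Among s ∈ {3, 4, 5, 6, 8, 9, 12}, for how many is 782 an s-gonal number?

s = 3: P(3, 39) = 780 and P(3, 40) = 820; 782 is not s-gonal.
s = 4: P(4, 27) = 729 and P(4, 28) = 784; 782 is not s-gonal.
s = 5: P(5, 23) = 782. ✓
s = 6: P(6, 20) = 780 and P(6, 21) = 861; 782 is not s-gonal.
s = 8: P(8, 16) = 736 and P(8, 17) = 833; 782 is not s-gonal.
s = 9: P(9, 15) = 750 and P(9, 16) = 856; 782 is not s-gonal.
s = 12: P(12, 12) = 672 and P(12, 13) = 793; 782 is not s-gonal.
Hits: s ∈ {5} → 1.

1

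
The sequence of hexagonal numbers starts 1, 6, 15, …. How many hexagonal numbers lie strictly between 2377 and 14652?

51

The n-th hexagonal number is n(2n−1).
Smallest index with value > 2377: n = 35 (giving 2415).
Largest index with value < 14652: n = 85 (giving 14365).
Indices 35 through 85: 51 terms.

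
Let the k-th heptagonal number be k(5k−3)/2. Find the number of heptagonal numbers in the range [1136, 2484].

The n-th heptagonal number is n(5n−3)/2.
Smallest index with value ≥ 1136: n = 22 (giving 1177).
Largest index with value ≤ 2484: n = 31 (giving 2356).
Indices 22 through 31: 10 terms.

10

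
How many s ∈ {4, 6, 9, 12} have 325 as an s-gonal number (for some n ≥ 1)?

2

s = 4: P(4, 18) = 324 and P(4, 19) = 361; 325 is not s-gonal.
s = 6: P(6, 13) = 325. ✓
s = 9: P(9, 10) = 325. ✓
s = 12: P(12, 8) = 288 and P(12, 9) = 369; 325 is not s-gonal.
Hits: s ∈ {6, 9} → 2.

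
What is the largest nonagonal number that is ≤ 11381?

11229

Solve n(7n−5)/2 ≤ 11381 for integer n.
n = 57 gives 11229 ≤ 11381, while n = 58 gives 11629 > 11381; so the answer is 11229.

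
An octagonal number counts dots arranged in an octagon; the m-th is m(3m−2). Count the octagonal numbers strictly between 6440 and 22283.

40

The n-th octagonal number is n(3n−2).
Smallest index with value > 6440: n = 47 (giving 6533).
Largest index with value < 22283: n = 86 (giving 22016).
Indices 47 through 86: 40 terms.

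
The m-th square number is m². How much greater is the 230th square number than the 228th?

230² = 52900 and 228² = 51984.
Difference: 52900 − 51984 = 916.

916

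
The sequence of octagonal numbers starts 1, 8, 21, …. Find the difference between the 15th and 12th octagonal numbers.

15·(3·15 − 2) = 645 and 12·(3·12 − 2) = 408.
Difference: 645 − 408 = 237.

237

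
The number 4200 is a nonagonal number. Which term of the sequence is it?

Set n(7n−5)/2 = 4200, giving 7n² − 5n − 8400 = 0.
The discriminant is 25 + 56·4200 = 235225, and √235225 = 485.
So n = (5 + 485) / 14 = 490/14 = 35.
Check: 35·(7·35 − 5)/2 = 4200. ✓

35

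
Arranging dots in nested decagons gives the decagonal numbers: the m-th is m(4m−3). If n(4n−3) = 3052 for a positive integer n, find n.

Set n(4n−3) = 3052, giving 4n² − 3n − 3052 = 0.
The discriminant is 9 + 16·3052 = 48841, and √48841 = 221.
So n = (3 + 221) / 8 = 224/8 = 28.

28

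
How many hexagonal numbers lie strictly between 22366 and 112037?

130

The n-th hexagonal number is n(2n−1).
Smallest index with value > 22366: n = 107 (giving 22791).
Largest index with value < 112037: n = 236 (giving 111156).
Indices 107 through 236: 130 terms.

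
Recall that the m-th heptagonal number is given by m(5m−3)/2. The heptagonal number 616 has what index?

16

Set n(5n−3)/2 = 616, giving 5n² − 3n − 1232 = 0.
The discriminant is 9 + 40·616 = 24649, and √24649 = 157.
So n = (3 + 157) / 10 = 160/10 = 16.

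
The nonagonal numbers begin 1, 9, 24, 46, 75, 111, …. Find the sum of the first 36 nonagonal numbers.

Σ i(7i−5)/2 = (7Σi² − 5Σi) / 2 over i = 1..36.
Σi = 666 and Σi² = 16206.
(7·16206 − 5·666) / 2 = 110112/2 = 55056.

55056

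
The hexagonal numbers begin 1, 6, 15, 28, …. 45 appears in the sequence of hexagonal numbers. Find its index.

Set n(2n−1) = 45, giving 2n² − n − 45 = 0.
The discriminant is 1 + 8·45 = 361, and √361 = 19.
So n = (1 + 19) / 4 = 20/4 = 5.

5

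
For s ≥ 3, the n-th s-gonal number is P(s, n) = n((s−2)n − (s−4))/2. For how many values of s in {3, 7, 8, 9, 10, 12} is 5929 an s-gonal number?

s = 3: P(3, 108) = 5886 and P(3, 109) = 5995; 5929 is not s-gonal.
s = 7: P(7, 49) = 5929. ✓
s = 8: P(8, 44) = 5720 and P(8, 45) = 5985; 5929 is not s-gonal.
s = 9: P(9, 41) = 5781 and P(9, 42) = 6069; 5929 is not s-gonal.
s = 10: P(10, 38) = 5662 and P(10, 39) = 5967; 5929 is not s-gonal.
s = 12: P(12, 34) = 5644 and P(12, 35) = 5985; 5929 is not s-gonal.
Hits: s ∈ {7} → 1.

1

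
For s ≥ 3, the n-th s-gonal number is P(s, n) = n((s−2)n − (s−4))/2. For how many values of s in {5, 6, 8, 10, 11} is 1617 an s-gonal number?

1

s = 5: P(5, 33) = 1617. ✓
s = 6: P(6, 28) = 1540 and P(6, 29) = 1653; 1617 is not s-gonal.
s = 8: P(8, 23) = 1541 and P(8, 24) = 1680; 1617 is not s-gonal.
s = 10: P(10, 20) = 1540 and P(10, 21) = 1701; 1617 is not s-gonal.
s = 11: P(11, 19) = 1558 and P(11, 20) = 1730; 1617 is not s-gonal.
Hits: s ∈ {5} → 1.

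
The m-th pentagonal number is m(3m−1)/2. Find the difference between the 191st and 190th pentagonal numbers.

Consecutive pentagonal numbers differ by 3n − 2: here 3·191 − 2 = 571.

571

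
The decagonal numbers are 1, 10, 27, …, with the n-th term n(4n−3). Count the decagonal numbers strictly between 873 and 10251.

The n-th decagonal number is n(4n−3).
Smallest index with value > 873: n = 16 (giving 976).
Largest index with value < 10251: n = 50 (giving 9850).
Indices 16 through 50: 35 terms.

35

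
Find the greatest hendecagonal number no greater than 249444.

247690

Solve n(9n−7)/2 ≤ 249444 for integer n.
n = 235 gives 247690 ≤ 249444, while n = 236 gives 249806 > 249444; so the answer is 247690.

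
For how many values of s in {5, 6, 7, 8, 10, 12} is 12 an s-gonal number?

s = 5: P(5, 3) = 12. ✓
s = 6: P(6, 2) = 6 and P(6, 3) = 15; 12 is not s-gonal.
s = 7: P(7, 2) = 7 and P(7, 3) = 18; 12 is not s-gonal.
s = 8: P(8, 2) = 8 and P(8, 3) = 21; 12 is not s-gonal.
s = 10: P(10, 2) = 10 and P(10, 3) = 27; 12 is not s-gonal.
s = 12: P(12, 2) = 12. ✓
Hits: s ∈ {5, 12} → 2.

2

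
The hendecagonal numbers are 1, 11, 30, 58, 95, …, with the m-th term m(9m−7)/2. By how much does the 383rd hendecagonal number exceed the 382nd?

3439

Consecutive hendecagonal numbers differ by 9n − 8: here 9·383 − 8 = 3439.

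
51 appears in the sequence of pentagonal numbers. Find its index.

Set n(3n−1)/2 = 51, giving 3n² − n − 102 = 0.
The discriminant is 1 + 24·51 = 1225, and √1225 = 35.
So n = (1 + 35) / 6 = 36/6 = 6.

6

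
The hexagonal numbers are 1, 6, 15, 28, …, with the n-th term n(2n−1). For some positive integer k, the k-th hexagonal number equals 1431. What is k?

27

Set n(2n−1) = 1431, giving 2n² − n − 1431 = 0.
So n = (1 + 107) / 4 = 108/4 = 27.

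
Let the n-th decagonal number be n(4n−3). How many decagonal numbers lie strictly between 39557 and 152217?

96

The n-th decagonal number is n(4n−3).
Smallest index with value > 39557: n = 100 (giving 39700).
Largest index with value < 152217: n = 195 (giving 151515).
Indices 100 through 195: 96 terms.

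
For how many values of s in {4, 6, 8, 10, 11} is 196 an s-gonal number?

s = 4: P(4, 14) = 196. ✓
s = 6: P(6, 10) = 190 and P(6, 11) = 231; 196 is not s-gonal.
s = 8: P(8, 8) = 176 and P(8, 9) = 225; 196 is not s-gonal.
s = 10: P(10, 7) = 175 and P(10, 8) = 232; 196 is not s-gonal.
s = 11: P(11, 7) = 196. ✓
Hits: s ∈ {4, 11} → 2.

2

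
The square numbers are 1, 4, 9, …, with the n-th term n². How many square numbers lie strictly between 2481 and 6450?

The n-th square number is n².
Smallest index with value > 2481: n = 50 (giving 2500).
Largest index with value < 6450: n = 80 (giving 6400).
Indices 50 through 80: 31 terms.

31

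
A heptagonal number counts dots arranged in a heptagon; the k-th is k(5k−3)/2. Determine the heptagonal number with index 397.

The 397th heptagonal number is n(5n−3)/2 with n = 397.
397·(5·397 − 3)/2 = 397·1982/2 = 397·991 = 393427.

393427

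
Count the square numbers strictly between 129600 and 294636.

The n-th square number is n².
Smallest index with value > 129600: n = 361 (giving 130321).
Largest index with value < 294636: n = 542 (giving 293764).
Indices 361 through 542: 182 terms.

182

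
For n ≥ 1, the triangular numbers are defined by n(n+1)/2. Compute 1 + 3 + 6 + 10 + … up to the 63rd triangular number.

43680

Σ i(i+1)/2 = (Σi² + Σi) / 2 over i = 1..63.
Σi = 2016 and Σi² = 85344.
(1·85344 + 1·2016) / 2 = 87360/2 = 43680.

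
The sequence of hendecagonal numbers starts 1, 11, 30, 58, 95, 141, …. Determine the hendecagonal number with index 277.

The 277th hendecagonal number is n(9n−7)/2 with n = 277.
277·(9·277 − 7)/2 = 277·2486/2 = 277·1243 = 344311.

344311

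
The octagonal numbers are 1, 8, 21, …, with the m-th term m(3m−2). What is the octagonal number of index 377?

425633

The 377th octagonal number is n(3n−2) with n = 377.
377·(3·377 − 2) = 377·1129 = 425633.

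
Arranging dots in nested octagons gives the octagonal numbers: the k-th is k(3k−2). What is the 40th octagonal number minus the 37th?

40·(3·40 − 2) = 4720 and 37·(3·37 − 2) = 4033.
Difference: 4720 − 4033 = 687.

687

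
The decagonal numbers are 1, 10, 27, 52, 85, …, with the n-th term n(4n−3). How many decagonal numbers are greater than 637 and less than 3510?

16

The n-th decagonal number is n(4n−3).
Smallest index with value > 637: n = 14 (giving 742).
Largest index with value < 3510: n = 29 (giving 3277).
Indices 14 through 29: 16 terms.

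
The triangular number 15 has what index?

5

Set n(n+1)/2 = 15, giving n² + n − 30 = 0.
The discriminant is 1 + 8·15 = 121, and √121 = 11.
So n = (-1 + 11) / 2 = 10/2 = 5.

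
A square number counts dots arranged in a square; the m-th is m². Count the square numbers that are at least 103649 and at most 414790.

323

The n-th square number is n².
Smallest index with value ≥ 103649: n = 322 (giving 103684).
Largest index with value ≤ 414790: n = 644 (giving 414736).
Indices 322 through 644: 323 terms.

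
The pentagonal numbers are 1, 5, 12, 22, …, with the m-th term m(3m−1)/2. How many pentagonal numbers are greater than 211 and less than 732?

The n-th pentagonal number is n(3n−1)/2.
Smallest index with value > 211: n = 13 (giving 247).
Largest index with value < 732: n = 22 (giving 715).
Indices 13 through 22: 10 terms.

10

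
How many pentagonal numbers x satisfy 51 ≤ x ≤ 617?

15

The n-th pentagonal number is n(3n−1)/2.
Smallest index with value ≥ 51: n = 6 (giving 51).
Largest index with value ≤ 617: n = 20 (giving 590).
Indices 6 through 20: 15 terms.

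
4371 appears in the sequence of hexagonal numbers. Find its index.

47

Set n(2n−1) = 4371, giving 2n² − n − 4371 = 0.
The discriminant is 1 + 8·4371 = 34969, and √34969 = 187.
So n = (1 + 187) / 4 = 188/4 = 47.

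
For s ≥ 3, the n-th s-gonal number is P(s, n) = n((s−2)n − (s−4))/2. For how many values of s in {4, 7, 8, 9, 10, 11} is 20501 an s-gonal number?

s = 4: P(4, 143) = 20449 and P(4, 144) = 20736; 20501 is not s-gonal.
s = 7: P(7, 90) = 20115 and P(7, 91) = 20566; 20501 is not s-gonal.
s = 8: P(8, 83) = 20501. ✓
s = 9: P(9, 76) = 20026 and P(9, 77) = 20559; 20501 is not s-gonal.
s = 10: P(10, 71) = 19951 and P(10, 72) = 20520; 20501 is not s-gonal.
s = 11: P(11, 67) = 19966 and P(11, 68) = 20570; 20501 is not s-gonal.
Hits: s ∈ {8} → 1.

1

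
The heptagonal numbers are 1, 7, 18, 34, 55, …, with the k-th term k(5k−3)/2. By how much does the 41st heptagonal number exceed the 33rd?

41·(5·41 − 3)/2 = 4141 and 33·(5·33 − 3)/2 = 2673.
Difference: 4141 − 2673 = 1468.

1468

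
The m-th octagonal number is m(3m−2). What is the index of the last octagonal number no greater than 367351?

350

Solve n(3n−2) ≤ 367351 for integer n.
n = 350 gives 366800 ≤ 367351, while n = 351 gives 368901 > 367351; so the answer is index 350.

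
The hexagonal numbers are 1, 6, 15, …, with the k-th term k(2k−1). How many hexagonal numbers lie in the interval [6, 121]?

7

The n-th hexagonal number is n(2n−1).
Smallest index with value ≥ 6: n = 2 (giving 6).
Largest index with value ≤ 121: n = 8 (giving 120).
Indices 2 through 8: 7 terms.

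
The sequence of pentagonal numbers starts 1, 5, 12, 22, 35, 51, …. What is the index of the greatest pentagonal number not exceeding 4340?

Solve n(3n−1)/2 ≤ 4340 for integer n.
n = 53 gives 4187 ≤ 4340, while n = 54 gives 4347 > 4340; so the answer is index 53.

53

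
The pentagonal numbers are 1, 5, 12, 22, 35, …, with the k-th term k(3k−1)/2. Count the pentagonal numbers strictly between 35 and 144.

The n-th pentagonal number is n(3n−1)/2.
Smallest index with value > 35: n = 6 (giving 51).
Largest index with value < 144: n = 9 (giving 117).
Indices 6 through 9: 4 terms.

4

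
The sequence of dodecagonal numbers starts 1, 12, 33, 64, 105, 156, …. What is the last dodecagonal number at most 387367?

Solve n(5n−4) ≤ 387367 for integer n.
n = 278 gives 385308 ≤ 387367, while n = 279 gives 388089 > 387367; so the answer is 385308.

385308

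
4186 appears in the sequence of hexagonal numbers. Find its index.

Set n(2n−1) = 4186, giving 2n² − n − 4186 = 0.
The discriminant is 1 + 8·4186 = 33489, and √33489 = 183.
So n = (1 + 183) / 4 = 184/4 = 46.
Check: 46·(2·46 − 1) = 4186. ✓

46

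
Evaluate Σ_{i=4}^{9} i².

271

Σ_{i=4}^{9} i² = 285 − 14 = 271.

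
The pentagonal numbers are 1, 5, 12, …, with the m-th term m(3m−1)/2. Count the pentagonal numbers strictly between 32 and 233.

8

The n-th pentagonal number is n(3n−1)/2.
Smallest index with value > 32: n = 5 (giving 35).
Largest index with value < 233: n = 12 (giving 210).
Indices 5 through 12: 8 terms.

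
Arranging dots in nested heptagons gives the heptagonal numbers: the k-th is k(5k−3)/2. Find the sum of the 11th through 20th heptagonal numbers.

5980

Σ i(5i−3)/2 = (5Σi² − 3Σi) / 2 over i = 11..20.
Σi = 210 − 55 = 155 and Σi² = 2870 − 385 = 2485.
(5·2485 − 3·155) / 2 = 11960/2 = 5980.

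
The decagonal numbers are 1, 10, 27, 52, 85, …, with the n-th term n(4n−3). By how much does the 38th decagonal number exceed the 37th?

Consecutive decagonal numbers differ by 8n − 7: here 8·38 − 7 = 297.

297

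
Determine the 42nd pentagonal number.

2625

The 42nd pentagonal number is n(3n−1)/2 with n = 42.
42·(3·42 − 1)/2 = 42·125/2 = 2625.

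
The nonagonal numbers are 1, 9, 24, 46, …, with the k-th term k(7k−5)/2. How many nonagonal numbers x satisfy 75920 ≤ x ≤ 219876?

104

The n-th nonagonal number is n(7n−5)/2.
Smallest index with value ≥ 75920: n = 148 (giving 76294).
Largest index with value ≤ 219876: n = 251 (giving 219876).
Indices 148 through 251: 104 terms.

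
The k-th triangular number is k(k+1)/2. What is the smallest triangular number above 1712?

Solve n(n+1)/2 > 1712 for integer n.
The largest n with value ≤ 1712 is 58 (since 1711 ≤ 1712 < 1770), so the first above is n = 59, value 1770.

1770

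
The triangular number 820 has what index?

40

Set n(n+1)/2 = 820, giving n² + n − 1640 = 0.
The discriminant is 1 + 8·820 = 6561, and √6561 = 81.
So n = (-1 + 81) / 2 = 80/2 = 40.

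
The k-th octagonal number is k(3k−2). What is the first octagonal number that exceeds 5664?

Solve n(3n−2) > 5664 for integer n.
The largest n with value ≤ 5664 is 43 (since 5461 ≤ 5664 < 5720), so the first above is n = 44, value 5720.

5720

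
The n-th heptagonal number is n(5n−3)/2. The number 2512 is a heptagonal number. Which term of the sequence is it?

Set n(5n−3)/2 = 2512, giving 5n² − 3n − 5024 = 0.
So n = (3 + 317) / 10 = 320/10 = 32.
Check: 32·(5·32 − 3)/2 = 2512. ✓

32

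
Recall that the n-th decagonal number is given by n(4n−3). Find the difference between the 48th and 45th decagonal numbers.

48·(4·48 − 3) = 9072 and 45·(4·45 − 3) = 7965.
Difference: 9072 − 7965 = 1107.

1107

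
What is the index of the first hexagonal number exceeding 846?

Solve n(2n−1) > 846 for integer n.
The largest n with value ≤ 846 is 20 (since 780 ≤ 846 < 861), so the first above is n = 21, value 861.

21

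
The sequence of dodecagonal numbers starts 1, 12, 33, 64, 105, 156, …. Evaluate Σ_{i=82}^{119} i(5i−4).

1926619

Σ i(5i−4) = 5Σi² − 4Σi over i = 82..119.
Σi = 7140 − 3321 = 3819 and Σi² = 568820 − 180441 = 388379.
5·388379 − 4·3819 = 1926619.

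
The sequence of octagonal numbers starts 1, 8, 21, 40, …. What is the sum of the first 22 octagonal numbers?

10879

Σ i(3i−2) = 3Σi² − 2Σi over i = 1..22.
Σi = 253 and Σi² = 3795.
3·3795 − 2·253 = 10879.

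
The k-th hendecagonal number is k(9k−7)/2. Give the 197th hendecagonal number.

173951

The 197th hendecagonal number is n(9n−7)/2 with n = 197.
197·(9·197 − 7)/2 = 197·1766/2 = 197·883 = 173951.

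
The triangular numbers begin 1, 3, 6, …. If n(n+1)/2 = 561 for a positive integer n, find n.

Set n(n+1)/2 = 561, giving n² + n − 1122 = 0.
The discriminant is 1 + 8·561 = 4489, and √4489 = 67.
So n = (-1 + 67) / 2 = 66/2 = 33.

33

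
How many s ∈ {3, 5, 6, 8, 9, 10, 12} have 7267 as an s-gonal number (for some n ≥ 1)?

s = 3: P(3, 120) = 7260 and P(3, 121) = 7381; 7267 is not s-gonal.
s = 5: P(5, 69) = 7107 and P(5, 70) = 7315; 7267 is not s-gonal.
s = 6: P(6, 60) = 7140 and P(6, 61) = 7381; 7267 is not s-gonal.
s = 8: P(8, 49) = 7105 and P(8, 50) = 7400; 7267 is not s-gonal.
s = 9: P(9, 45) = 6975 and P(9, 46) = 7291; 7267 is not s-gonal.
s = 10: P(10, 43) = 7267. ✓
s = 12: P(12, 38) = 7068 and P(12, 39) = 7449; 7267 is not s-gonal.
Hits: s ∈ {10} → 1.

1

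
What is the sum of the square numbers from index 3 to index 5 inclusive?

Σ_{i=3}^{5} i² = 55 − 5 = 50.

50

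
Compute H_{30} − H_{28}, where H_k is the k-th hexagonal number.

230

30·(2·30 − 1) = 1770 and 28·(2·28 − 1) = 1540.
Difference: 1770 − 1540 = 230.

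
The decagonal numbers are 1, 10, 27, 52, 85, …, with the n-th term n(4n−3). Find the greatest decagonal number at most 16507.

16192

Solve n(4n−3) ≤ 16507 for integer n.
n = 64 gives 16192 ≤ 16507, while n = 65 gives 16705 > 16507; so the answer is 16192.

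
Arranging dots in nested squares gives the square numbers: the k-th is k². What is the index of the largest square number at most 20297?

Solve n² ≤ 20297 for integer n.
n = 142 gives 20164 ≤ 20297, while n = 143 gives 20449 > 20297; so the answer is index 142.

142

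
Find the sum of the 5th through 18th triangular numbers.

1120

Σ i(i+1)/2 = (Σi² + Σi) / 2 over i = 5..18.
Σi = 171 − 10 = 161 and Σi² = 2109 − 30 = 2079.
(1·2079 + 1·161) / 2 = 2240/2 = 1120.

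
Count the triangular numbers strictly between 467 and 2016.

The n-th triangular number is n(n+1)/2.
Smallest index with value > 467: n = 31 (giving 496).
Largest index with value < 2016: n = 62 (giving 1953).
Indices 31 through 62: 32 terms.

32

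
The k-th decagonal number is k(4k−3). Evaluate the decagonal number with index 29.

The 29th decagonal number is n(4n−3) with n = 29.
29·(4·29 − 3) = 29·113 = 3277.

3277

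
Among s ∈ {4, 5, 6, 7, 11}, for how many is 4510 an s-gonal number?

s = 4: P(4, 67) = 4489 and P(4, 68) = 4624; 4510 is not s-gonal.
s = 5: P(5, 55) = 4510. ✓
s = 6: P(6, 47) = 4371 and P(6, 48) = 4560; 4510 is not s-gonal.
s = 7: P(7, 42) = 4347 and P(7, 43) = 4558; 4510 is not s-gonal.
s = 11: P(11, 32) = 4496 and P(11, 33) = 4785; 4510 is not s-gonal.
Hits: s ∈ {5} → 1.

1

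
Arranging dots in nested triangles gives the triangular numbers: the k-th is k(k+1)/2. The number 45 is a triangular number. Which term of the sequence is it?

9

Set n(n+1)/2 = 45, giving n² + n − 90 = 0.
The discriminant is 1 + 8·45 = 361, and √361 = 19.
So n = (-1 + 19) / 2 = 18/2 = 9.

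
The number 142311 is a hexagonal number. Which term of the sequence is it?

Set n(2n−1) = 142311, giving 2n² − n − 142311 = 0.
The discriminant is 1 + 8·142311 = 1138489, and √1138489 = 1067.
So n = (1 + 1067) / 4 = 1068/4 = 267.

267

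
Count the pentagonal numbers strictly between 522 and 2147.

19

The n-th pentagonal number is n(3n−1)/2.
Smallest index with value > 522: n = 19 (giving 532).
Largest index with value < 2147: n = 37 (giving 2035).
Indices 19 through 37: 19 terms.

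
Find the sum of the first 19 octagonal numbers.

Σ i(3i−2) = 3Σi² − 2Σi over i = 1..19.
Σi = 190 and Σi² = 2470.
3·2470 − 2·190 = 7030.

7030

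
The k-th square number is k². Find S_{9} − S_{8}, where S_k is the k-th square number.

17

n² − (n−1)² = 2n − 1, so 9² − 8² = 2·9 − 1 = 17.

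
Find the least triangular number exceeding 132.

Solve n(n+1)/2 > 132 for integer n.
The largest n with value ≤ 132 is 15 (since 120 ≤ 132 < 136), so the first above is n = 16, value 136.

136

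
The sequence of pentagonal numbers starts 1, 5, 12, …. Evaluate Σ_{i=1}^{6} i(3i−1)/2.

Σ i(3i−1)/2 = (3Σi² − Σi) / 2 over i = 1..6.
Σi = 21 and Σi² = 91.
(3·91 − 1·21) / 2 = 252/2 = 126.

126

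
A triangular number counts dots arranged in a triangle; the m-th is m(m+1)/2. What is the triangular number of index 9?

45

9·10/2 = 90/2 = 45.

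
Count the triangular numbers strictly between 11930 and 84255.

256

The n-th triangular number is n(n+1)/2.
Smallest index with value > 11930: n = 154 (giving 11935).
Largest index with value < 84255: n = 409 (giving 83845).
Indices 154 through 409: 256 terms.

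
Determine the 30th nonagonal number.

30·(7·30 − 5)/2 = 30·205/2 = 3075.

3075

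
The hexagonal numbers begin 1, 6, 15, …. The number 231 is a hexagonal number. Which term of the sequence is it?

Set n(2n−1) = 231, giving 2n² − n − 231 = 0.
The discriminant is 1 + 8·231 = 1849, and √1849 = 43.
So n = (1 + 43) / 4 = 44/4 = 11.
Check: 11·(2·11 − 1) = 231. ✓

11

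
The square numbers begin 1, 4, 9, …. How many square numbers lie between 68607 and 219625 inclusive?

207

The n-th square number is n².
Smallest index with value ≥ 68607: n = 262 (giving 68644).
Largest index with value ≤ 219625: n = 468 (giving 219024).
Indices 262 through 468: 207 terms.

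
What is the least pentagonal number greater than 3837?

Solve n(3n−1)/2 > 3837 for integer n.
The largest n with value ≤ 3837 is 50 (since 3725 ≤ 3837 < 3876), so the first above is n = 51, value 3876.

3876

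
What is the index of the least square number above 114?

11

Solve n² > 114 for integer n.
The largest n with value ≤ 114 is 10 (since 100 ≤ 114 < 121), so the first above is n = 11, value 121.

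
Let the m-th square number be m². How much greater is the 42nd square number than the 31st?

42² = 1764 and 31² = 961.
Difference: 1764 − 961 = 803.

803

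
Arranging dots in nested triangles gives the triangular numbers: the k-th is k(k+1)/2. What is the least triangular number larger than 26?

Solve n(n+1)/2 > 26 for integer n.
The largest n with value ≤ 26 is 6 (since 21 ≤ 26 < 28), so the first above is n = 7, value 28.

28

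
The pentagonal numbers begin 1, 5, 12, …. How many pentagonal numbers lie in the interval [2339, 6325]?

26

The n-th pentagonal number is n(3n−1)/2.
Smallest index with value ≥ 2339: n = 40 (giving 2380).
Largest index with value ≤ 6325: n = 65 (giving 6305).
Indices 40 through 65: 26 terms.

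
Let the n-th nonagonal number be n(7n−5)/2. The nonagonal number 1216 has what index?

Set n(7n−5)/2 = 1216, giving 7n² − 5n − 2432 = 0.
The discriminant is 25 + 56·1216 = 68121, and √68121 = 261.
So n = (5 + 261) / 14 = 266/14 = 19.
Check: 19·(7·19 − 5)/2 = 1216. ✓

19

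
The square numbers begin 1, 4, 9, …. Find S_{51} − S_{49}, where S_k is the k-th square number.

51² = 2601 and 49² = 2401.
Difference: 2601 − 2401 = 200.

200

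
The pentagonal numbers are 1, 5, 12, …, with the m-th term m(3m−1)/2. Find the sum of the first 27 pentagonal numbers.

Σ i(3i−1)/2 = (3Σi² − Σi) / 2 over i = 1..27.
Σi = 378 and Σi² = 6930.
(3·6930 − 1·378) / 2 = 20412/2 = 10206.

10206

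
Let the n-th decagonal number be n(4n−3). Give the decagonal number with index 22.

The 22nd decagonal number is n(4n−3) with n = 22.
22·(4·22 − 3) = 22·85 = 1870.

1870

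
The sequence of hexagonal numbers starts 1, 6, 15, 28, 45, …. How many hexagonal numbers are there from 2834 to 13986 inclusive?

The n-th hexagonal number is n(2n−1).
Smallest index with value ≥ 2834: n = 38 (giving 2850).
Largest index with value ≤ 13986: n = 83 (giving 13695).
Indices 38 through 83: 46 terms.

46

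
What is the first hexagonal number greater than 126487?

126756

Solve n(2n−1) > 126487 for integer n.
The largest n with value ≤ 126487 is 251 (since 125751 ≤ 126487 < 126756), so the first above is n = 252, value 126756.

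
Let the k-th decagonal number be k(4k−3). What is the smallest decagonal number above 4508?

Solve n(4n−3) > 4508 for integer n.
The largest n with value ≤ 4508 is 33 (since 4257 ≤ 4508 < 4522), so the first above is n = 34, value 4522.

4522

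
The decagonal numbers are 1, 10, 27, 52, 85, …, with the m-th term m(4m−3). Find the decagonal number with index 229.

209077

The 229th decagonal number is n(4n−3) with n = 229.
229·(4·229 − 3) = 229·913 = 209077.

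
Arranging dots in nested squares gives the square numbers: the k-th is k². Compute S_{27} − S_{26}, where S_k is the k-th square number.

n² − (n−1)² = 2n − 1, so 27² − 26² = 2·27 − 1 = 53.

53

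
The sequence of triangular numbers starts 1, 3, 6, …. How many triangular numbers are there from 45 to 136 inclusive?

8

The n-th triangular number is n(n+1)/2.
Smallest index with value ≥ 45: n = 9 (giving 45).
Largest index with value ≤ 136: n = 16 (giving 136).
Indices 9 through 16: 8 terms.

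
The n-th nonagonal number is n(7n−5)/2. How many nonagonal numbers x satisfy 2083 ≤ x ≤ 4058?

10

The n-th nonagonal number is n(7n−5)/2.
Smallest index with value ≥ 2083: n = 25 (giving 2125).
Largest index with value ≤ 4058: n = 34 (giving 3961).
Indices 25 through 34: 10 terms.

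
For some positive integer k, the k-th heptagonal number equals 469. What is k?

Set n(5n−3)/2 = 469, giving 5n² − 3n − 938 = 0.
The discriminant is 9 + 40·469 = 18769, and √18769 = 137.
So n = (3 + 137) / 10 = 140/10 = 14.

14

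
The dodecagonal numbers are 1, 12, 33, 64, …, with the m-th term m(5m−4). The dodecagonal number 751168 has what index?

388

Set n(5n−4) = 751168, giving 5n² − 4n − 751168 = 0.
So n = (4 + 3876) / 10 = 3880/10 = 388.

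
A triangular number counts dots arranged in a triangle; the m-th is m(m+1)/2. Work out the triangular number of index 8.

36

The 8th triangular number is n(n+1)/2 with n = 8.
8·9/2 = 72/2 = 36.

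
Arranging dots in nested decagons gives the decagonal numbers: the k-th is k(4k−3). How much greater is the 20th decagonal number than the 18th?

20·(4·20 − 3) = 1540 and 18·(4·18 − 3) = 1242.
Difference: 1540 − 1242 = 298.

298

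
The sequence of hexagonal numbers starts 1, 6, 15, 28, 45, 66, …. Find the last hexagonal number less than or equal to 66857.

Solve n(2n−1) ≤ 66857 for integer n.
n = 183 gives 66795 ≤ 66857, while n = 184 gives 67528 > 66857; so the answer is 66795.

66795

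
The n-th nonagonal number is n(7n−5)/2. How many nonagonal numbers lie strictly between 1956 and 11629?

33

The n-th nonagonal number is n(7n−5)/2.
Smallest index with value > 1956: n = 25 (giving 2125).
Largest index with value < 11629: n = 57 (giving 11229).
Indices 25 through 57: 33 terms.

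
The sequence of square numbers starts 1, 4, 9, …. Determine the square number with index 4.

The 4th square number is n² with n = 4.
4² = 16.

16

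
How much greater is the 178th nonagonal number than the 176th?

2473

178·(7·178 − 5)/2 = 110449 and 176·(7·176 − 5)/2 = 107976.
Difference: 110449 − 107976 = 2473.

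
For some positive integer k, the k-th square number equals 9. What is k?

3

We need n² = 9, so n = √9 = 3.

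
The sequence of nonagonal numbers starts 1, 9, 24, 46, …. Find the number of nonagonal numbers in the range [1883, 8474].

26

The n-th nonagonal number is n(7n−5)/2.
Smallest index with value ≥ 1883: n = 24 (giving 1956).
Largest index with value ≤ 8474: n = 49 (giving 8281).
Indices 24 through 49: 26 terms.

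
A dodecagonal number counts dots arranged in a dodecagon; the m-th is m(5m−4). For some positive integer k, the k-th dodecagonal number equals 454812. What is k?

302

Set n(5n−4) = 454812, giving 5n² − 4n − 454812 = 0.
So n = (4 + 3016) / 10 = 3020/10 = 302.
Check: 302·(5·302 − 4) = 454812. ✓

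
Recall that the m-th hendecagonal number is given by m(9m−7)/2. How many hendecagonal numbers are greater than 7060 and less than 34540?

The n-th hendecagonal number is n(9n−7)/2.
Smallest index with value > 7060: n = 41 (giving 7421).
Largest index with value < 34540: n = 87 (giving 33756).
Indices 41 through 87: 47 terms.

47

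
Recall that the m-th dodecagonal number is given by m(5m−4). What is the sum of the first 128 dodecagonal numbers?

Σ i(5i−4) = 5Σi² − 4Σi over i = 1..128.
Σi = 8256 and Σi² = 707264.
5·707264 − 4·8256 = 3503296.

3503296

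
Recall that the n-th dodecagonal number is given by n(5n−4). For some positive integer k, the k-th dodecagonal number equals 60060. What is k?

Set n(5n−4) = 60060, giving 5n² − 4n − 60060 = 0.
So n = (4 + 1096) / 10 = 1100/10 = 110.
Check: 110·(5·110 − 4) = 60060. ✓

110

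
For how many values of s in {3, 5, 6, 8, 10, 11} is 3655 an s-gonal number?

2

s = 3: P(3, 85) = 3655. ✓
s = 5: P(5, 49) = 3577 and P(5, 50) = 3725; 3655 is not s-gonal.
s = 6: P(6, 43) = 3655. ✓
s = 8: P(8, 35) = 3605 and P(8, 36) = 3816; 3655 is not s-gonal.
s = 10: P(10, 30) = 3510 and P(10, 31) = 3751; 3655 is not s-gonal.
s = 11: P(11, 28) = 3430 and P(11, 29) = 3683; 3655 is not s-gonal.
Hits: s ∈ {3, 6} → 2.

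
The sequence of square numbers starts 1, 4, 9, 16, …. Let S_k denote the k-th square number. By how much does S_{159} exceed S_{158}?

317

n² − (n−1)² = 2n − 1, so 159² − 158² = 2·159 − 1 = 317.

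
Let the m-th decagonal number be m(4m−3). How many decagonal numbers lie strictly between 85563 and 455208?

191

The n-th decagonal number is n(4n−3).
Smallest index with value > 85563: n = 147 (giving 85995).
Largest index with value < 455208: n = 337 (giving 453265).
Indices 147 through 337: 191 terms.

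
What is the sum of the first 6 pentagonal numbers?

126

Σ i(3i−1)/2 = (3Σi² − Σi) / 2 over i = 1..6.
Σi = 21 and Σi² = 91.
(3·91 − 1·21) / 2 = 252/2 = 126.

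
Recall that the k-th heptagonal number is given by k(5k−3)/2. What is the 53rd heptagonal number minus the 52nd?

Consecutive heptagonal numbers differ by 5n − 4: here 5·53 − 4 = 261.

261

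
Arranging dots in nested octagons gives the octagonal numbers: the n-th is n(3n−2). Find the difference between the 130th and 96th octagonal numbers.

130·(3·130 − 2) = 50440 and 96·(3·96 − 2) = 27456.
Difference: 50440 − 27456 = 22984.

22984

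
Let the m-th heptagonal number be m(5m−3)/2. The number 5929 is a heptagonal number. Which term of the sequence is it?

Set n(5n−3)/2 = 5929, giving 5n² − 3n − 11858 = 0.
So n = (3 + 487) / 10 = 490/10 = 49.

49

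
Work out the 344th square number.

344² = 118336.

118336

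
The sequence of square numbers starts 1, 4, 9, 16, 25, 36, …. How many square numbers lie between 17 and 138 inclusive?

The n-th square number is n².
Smallest index with value ≥ 17: n = 5 (giving 25).
Largest index with value ≤ 138: n = 11 (giving 121).
Indices 5 through 11: 7 terms.

7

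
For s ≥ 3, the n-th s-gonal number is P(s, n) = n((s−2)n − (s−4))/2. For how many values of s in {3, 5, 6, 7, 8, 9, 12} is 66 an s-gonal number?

s = 3: P(3, 11) = 66. ✓
s = 5: P(5, 6) = 51 and P(5, 7) = 70; 66 is not s-gonal.
s = 6: P(6, 6) = 66. ✓
s = 7: P(7, 5) = 55 and P(7, 6) = 81; 66 is not s-gonal.
s = 8: P(8, 5) = 65 and P(8, 6) = 96; 66 is not s-gonal.
s = 9: P(9, 4) = 46 and P(9, 5) = 75; 66 is not s-gonal.
s = 12: P(12, 4) = 64 and P(12, 5) = 105; 66 is not s-gonal.
Hits: s ∈ {3, 6} → 2.

2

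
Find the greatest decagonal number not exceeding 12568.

12376

Solve n(4n−3) ≤ 12568 for integer n.
n = 56 gives 12376 ≤ 12568, while n = 57 gives 12825 > 12568; so the answer is 12376.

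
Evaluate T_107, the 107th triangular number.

The 107th triangular number is n(n+1)/2 with n = 107.
107·108/2 = 11556/2 = 5778.

5778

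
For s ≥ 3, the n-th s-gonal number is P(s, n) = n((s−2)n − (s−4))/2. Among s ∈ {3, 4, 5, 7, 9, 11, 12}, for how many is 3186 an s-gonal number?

2

s = 3: P(3, 79) = 3160 and P(3, 80) = 3240; 3186 is not s-gonal.
s = 4: P(4, 56) = 3136 and P(4, 57) = 3249; 3186 is not s-gonal.
s = 5: P(5, 46) = 3151 and P(5, 47) = 3290; 3186 is not s-gonal.
s = 7: P(7, 36) = 3186. ✓
s = 9: P(9, 30) = 3075 and P(9, 31) = 3286; 3186 is not s-gonal.
s = 11: P(11, 27) = 3186. ✓
s = 12: P(12, 25) = 3025 and P(12, 26) = 3276; 3186 is not s-gonal.
Hits: s ∈ {7, 11} → 2.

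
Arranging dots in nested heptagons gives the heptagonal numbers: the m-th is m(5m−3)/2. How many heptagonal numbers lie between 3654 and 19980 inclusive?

The n-th heptagonal number is n(5n−3)/2.
Smallest index with value ≥ 3654: n = 39 (giving 3744).
Largest index with value ≤ 19980: n = 89 (giving 19669).
Indices 39 through 89: 51 terms.

51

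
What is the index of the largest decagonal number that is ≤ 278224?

Solve n(4n−3) ≤ 278224 for integer n.
n = 264 gives 277992 ≤ 278224, while n = 265 gives 280105 > 278224; so the answer is index 264.

264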